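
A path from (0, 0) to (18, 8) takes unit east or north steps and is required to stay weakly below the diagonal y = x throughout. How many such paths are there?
Number of paths = 904475

By the reflection principle (André's argument), the number of monotone paths to (18, 8) with n ≤ m that never go above y = x is C(26, 18) − C(26, 19) = 1562275 − 657800 = 904475.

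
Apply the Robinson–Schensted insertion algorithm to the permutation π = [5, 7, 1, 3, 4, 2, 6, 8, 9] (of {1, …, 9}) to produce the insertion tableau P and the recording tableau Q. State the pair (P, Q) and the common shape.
P = [1, 2, 4, 6, 8, 9] / [3, 7] / [5];  Q = [1, 2, 5, 7, 8, 9] / [3, 4] / [6];  common shape = (6, 2, 1)

Row-insert the values π_1, π_2, … into P one at a time, bumping the leftmost entry strictly greater than the inserted value down to the next row. The recording tableau Q records, in position (i, j), the step at which that cell was added to P.
  Insert 5 (step 1): P = [5];  Q = [1]
  Insert 7 (step 2): P = [5, 7];  Q = [1, 2]
  Insert 1 (step 3): P = [1, 7] / [5];  Q = [1, 2] / [3]
  Insert 3 (step 4): P = [1, 3] / [5, 7];  Q = [1, 2] / [3, 4]
  Insert 4 (step 5): P = [1, 3, 4] / [5, 7];  Q = [1, 2, 5] / [3, 4]
  Insert 2 (step 6): P = [1, 2, 4] / [3, 7] / [5];  Q = [1, 2, 5] / [3, 4] / [6]
  Insert 6 (step 7): P = [1, 2, 4, 6] / [3, 7] / [5];  Q = [1, 2, 5, 7] / [3, 4] / [6]
  Insert 8 (step 8): P = [1, 2, 4, 6, 8] / [3, 7] / [5];  Q = [1, 2, 5, 7, 8] / [3, 4] / [6]
  Insert 9 (step 9): P = [1, 2, 4, 6, 8, 9] / [3, 7] / [5];  Q = [1, 2, 5, 7, 8, 9] / [3, 4] / [6]
Final shape: (6, 2, 1).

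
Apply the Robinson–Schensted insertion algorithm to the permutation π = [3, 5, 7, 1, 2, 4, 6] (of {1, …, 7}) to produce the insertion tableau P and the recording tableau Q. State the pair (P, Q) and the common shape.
P = [1, 2, 4, 6] / [3, 5, 7];  Q = [1, 2, 3, 7] / [4, 5, 6];  common shape = (4, 3)

Row-insert the values π_1, π_2, … into P one at a time, bumping the leftmost entry strictly greater than the inserted value down to the next row. The recording tableau Q records, in position (i, j), the step at which that cell was added to P.
  Insert 3 (step 1): P = [3];  Q = [1]
  Insert 5 (step 2): P = [3, 5];  Q = [1, 2]
  Insert 7 (step 3): P = [3, 5, 7];  Q = [1, 2, 3]
  Insert 1 (step 4): P = [1, 5, 7] / [3];  Q = [1, 2, 3] / [4]
  Insert 2 (step 5): P = [1, 2, 7] / [3, 5];  Q = [1, 2, 3] / [4, 5]
  Insert 4 (step 6): P = [1, 2, 4] / [3, 5, 7];  Q = [1, 2, 3] / [4, 5, 6]
  Insert 6 (step 7): P = [1, 2, 4, 6] / [3, 5, 7];  Q = [1, 2, 3, 7] / [4, 5, 6]
Final shape: (4, 3).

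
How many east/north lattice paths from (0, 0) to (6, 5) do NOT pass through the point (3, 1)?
Number of paths = 322

Total paths from (0, 0) to (6, 5): C(11, 6) = 462. Paths through (3, 1): (paths (0, 0) → (3, 1)) × (paths (3, 1) → (6, 5)) = C(4, 3) · C(7, 3) = 4 · 35 = 140. Avoidance count = 462 − 140 = 322.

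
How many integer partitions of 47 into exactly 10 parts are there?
p(47, 10 parts) = 10936

Partitions of n into exactly k parts are in bijection with partitions of n − k into at most k parts (subtract 1 from each part). So p(47, exactly 10) = p(37, parts ≤ 10). Computing via the recurrence p(m, j) = p(m, j−1) + p(m−j, j) gives 10936.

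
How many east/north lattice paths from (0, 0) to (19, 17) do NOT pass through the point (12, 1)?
Number of paths = 8594309559

Total paths from (0, 0) to (19, 17): C(36, 19) = 8597496600. Paths through (12, 1): (paths (0, 0) → (12, 1)) × (paths (12, 1) → (19, 17)) = C(13, 12) · C(23, 7) = 13 · 245157 = 3187041. Avoidance count = 8597496600 − 3187041 = 8594309559.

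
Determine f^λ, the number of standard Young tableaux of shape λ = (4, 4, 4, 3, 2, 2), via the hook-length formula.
# SYT of shape (4, 4, 4, 3, 2, 2) = 8314020

Hook-length formula: f^λ = n! / Π hook(c), product over all cells c of the Young diagram. For λ = (4, 4, 4, 3, 2, 2), n = 19 boxes. Hook lengths by row (left-to-right, top-to-bottom): [9, 8, 5, 3]; [8, 7, 4, 2]; [7, 6, 3, 1]; [5, 4, 1]; [3, 2]; [2, 1]. Product of hooks = 14631321600. So f^λ = 19! / 14631321600 = 121645100408832000 / 14631321600 = 8314020.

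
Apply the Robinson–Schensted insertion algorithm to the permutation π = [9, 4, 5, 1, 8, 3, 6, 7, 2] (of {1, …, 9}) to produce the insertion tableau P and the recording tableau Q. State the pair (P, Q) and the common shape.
P = [1, 2, 6, 7] / [3, 5, 8] / [4] / [9];  Q = [1, 3, 5, 8] / [2, 6, 7] / [4] / [9];  common shape = (4, 3, 1, 1)

Row-insert the values π_1, π_2, … into P one at a time, bumping the leftmost entry strictly greater than the inserted value down to the next row. The recording tableau Q records, in position (i, j), the step at which that cell was added to P.
  Insert 9 (step 1): P = [9];  Q = [1]
  Insert 4 (step 2): P = [4] / [9];  Q = [1] / [2]
  Insert 5 (step 3): P = [4, 5] / [9];  Q = [1, 3] / [2]
  Insert 1 (step 4): P = [1, 5] / [4] / [9];  Q = [1, 3] / [2] / [4]
  Insert 8 (step 5): P = [1, 5, 8] / [4] / [9];  Q = [1, 3, 5] / [2] / [4]
  Insert 3 (step 6): P = [1, 3, 8] / [4, 5] / [9];  Q = [1, 3, 5] / [2, 6] / [4]
  Insert 6 (step 7): P = [1, 3, 6] / [4, 5, 8] / [9];  Q = [1, 3, 5] / [2, 6, 7] / [4]
  Insert 7 (step 8): P = [1, 3, 6, 7] / [4, 5, 8] / [9];  Q = [1, 3, 5, 8] / [2, 6, 7] / [4]
  Insert 2 (step 9): P = [1, 2, 6, 7] / [3, 5, 8] / [4] / [9];  Q = [1, 3, 5, 8] / [2, 6, 7] / [4] / [9]
Final shape: (4, 3, 1, 1).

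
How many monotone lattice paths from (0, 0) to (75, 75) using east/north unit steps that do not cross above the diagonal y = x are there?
C_75 = 1221395654430378811828760722007962130791020

These NE paths below the diagonal are counted by the Catalan number C_n = (1/(n + 1)) · C(2n, n). For n = 75: C_75 = (1/76) · C(150, 75) = 92826069736708789698985814872605121940117520/76 = 1221395654430378811828760722007962130791020.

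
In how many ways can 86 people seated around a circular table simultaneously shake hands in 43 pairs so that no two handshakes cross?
C_43 = 150853479205085351660700

These noncrossing handshakes are counted by the Catalan number C_n = (1/(n + 1)) · C(2n, n). For n = 43: C_43 = (1/44) · C(86, 43) = 6637553085023755473070800/44 = 150853479205085351660700.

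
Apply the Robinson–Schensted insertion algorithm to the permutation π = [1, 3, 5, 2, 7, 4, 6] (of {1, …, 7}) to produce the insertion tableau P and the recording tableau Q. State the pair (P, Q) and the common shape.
P = [1, 2, 4, 6] / [3, 5, 7];  Q = [1, 2, 3, 5] / [4, 6, 7];  common shape = (4, 3)

Row-insert the values π_1, π_2, … into P one at a time, bumping the leftmost entry strictly greater than the inserted value down to the next row. The recording tableau Q records, in position (i, j), the step at which that cell was added to P.
  Insert 1 (step 1): P = [1];  Q = [1]
  Insert 3 (step 2): P = [1, 3];  Q = [1, 2]
  Insert 5 (step 3): P = [1, 3, 5];  Q = [1, 2, 3]
  Insert 2 (step 4): P = [1, 2, 5] / [3];  Q = [1, 2, 3] / [4]
  Insert 7 (step 5): P = [1, 2, 5, 7] / [3];  Q = [1, 2, 3, 5] / [4]
  Insert 4 (step 6): P = [1, 2, 4, 7] / [3, 5];  Q = [1, 2, 3, 5] / [4, 6]
  Insert 6 (step 7): P = [1, 2, 4, 6] / [3, 5, 7];  Q = [1, 2, 3, 5] / [4, 6, 7]
Final shape: (4, 3).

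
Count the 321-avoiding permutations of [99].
C_99 = 227508830794229349661819540395688853956041682601541047340

These 321-avoiding permutations are counted by the Catalan number C_n = (1/(n + 1)) · C(2n, n). For n = 99: C_99 = (1/100) · C(198, 99) = 22750883079422934966181954039568885395604168260154104734000/100 = 227508830794229349661819540395688853956041682601541047340.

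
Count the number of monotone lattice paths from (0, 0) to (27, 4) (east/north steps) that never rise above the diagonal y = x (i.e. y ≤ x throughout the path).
Number of paths = 26970

By the reflection principle (André's argument), the number of monotone paths to (27, 4) with n ≤ m that never go above y = x is C(31, 27) − C(31, 28) = 31465 − 4495 = 26970.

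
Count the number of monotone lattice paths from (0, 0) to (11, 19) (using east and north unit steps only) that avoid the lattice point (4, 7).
Number of paths = 37999260

Total paths from (0, 0) to (11, 19): C(30, 11) = 54627300. Paths through (4, 7): (paths (0, 0) → (4, 7)) × (paths (4, 7) → (11, 19)) = C(11, 4) · C(19, 7) = 330 · 50388 = 16628040. Avoidance count = 54627300 − 16628040 = 37999260.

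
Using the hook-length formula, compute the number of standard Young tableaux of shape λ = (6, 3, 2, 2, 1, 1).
# SYT of shape (6, 3, 2, 2, 1, 1) = 221130

Hook-length formula: f^λ = n! / Π hook(c), product over all cells c of the Young diagram. For λ = (6, 3, 2, 2, 1, 1), n = 15 boxes. Hook lengths by row (left-to-right, top-to-bottom): [11, 8, 5, 3, 2, 1]; [7, 4, 1]; [5, 2]; [4, 1]; [2]; [1]. Product of hooks = 5913600. So f^λ = 15! / 5913600 = 1307674368000 / 5913600 = 221130.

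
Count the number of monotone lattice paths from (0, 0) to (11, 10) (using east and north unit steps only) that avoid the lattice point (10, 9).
Number of paths = 167960

Total paths from (0, 0) to (11, 10): C(21, 11) = 352716. Paths through (10, 9): (paths (0, 0) → (10, 9)) × (paths (10, 9) → (11, 10)) = C(19, 10) · C(2, 1) = 92378 · 2 = 184756. Avoidance count = 352716 − 184756 = 167960.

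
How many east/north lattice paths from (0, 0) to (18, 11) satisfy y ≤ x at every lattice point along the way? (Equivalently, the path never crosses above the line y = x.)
Number of paths = 14567280

By the reflection principle (André's argument), the number of monotone paths to (18, 11) with n ≤ m that never go above y = x is C(29, 18) − C(29, 19) = 34597290 − 20030010 = 14567280.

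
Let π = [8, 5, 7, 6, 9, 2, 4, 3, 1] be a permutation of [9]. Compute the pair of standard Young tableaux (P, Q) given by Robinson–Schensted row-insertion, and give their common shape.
P = [1, 3, 9] / [2, 6] / [4] / [5] / [7] / [8];  Q = [1, 3, 5] / [2, 7] / [4] / [6] / [8] / [9];  common shape = (3, 2, 1, 1, 1, 1)

Row-insert the values π_1, π_2, … into P one at a time, bumping the leftmost entry strictly greater than the inserted value down to the next row. The recording tableau Q records, in position (i, j), the step at which that cell was added to P.
  Insert 8 (step 1): P = [8];  Q = [1]
  Insert 5 (step 2): P = [5] / [8];  Q = [1] / [2]
  Insert 7 (step 3): P = [5, 7] / [8];  Q = [1, 3] / [2]
  Insert 6 (step 4): P = [5, 6] / [7] / [8];  Q = [1, 3] / [2] / [4]
  Insert 9 (step 5): P = [5, 6, 9] / [7] / [8];  Q = [1, 3, 5] / [2] / [4]
  Insert 2 (step 6): P = [2, 6, 9] / [5] / [7] / [8];  Q = [1, 3, 5] / [2] / [4] / [6]
  Insert 4 (step 7): P = [2, 4, 9] / [5, 6] / [7] / [8];  Q = [1, 3, 5] / [2, 7] / [4] / [6]
  Insert 3 (step 8): P = [2, 3, 9] / [4, 6] / [5] / [7] / [8];  Q = [1, 3, 5] / [2, 7] / [4] / [6] / [8]
  Insert 1 (step 9): P = [1, 3, 9] / [2, 6] / [4] / [5] / [7] / [8];  Q = [1, 3, 5] / [2, 7] / [4] / [6] / [8] / [9]
Final shape: (3, 2, 1, 1, 1, 1).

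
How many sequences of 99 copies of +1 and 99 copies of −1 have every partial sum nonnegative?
C_99 = 227508830794229349661819540395688853956041682601541047340

These ballot sequences are counted by the Catalan number C_n = (1/(n + 1)) · C(2n, n). For n = 99: C_99 = (1/100) · C(198, 99) = 22750883079422934966181954039568885395604168260154104734000/100 = 227508830794229349661819540395688853956041682601541047340.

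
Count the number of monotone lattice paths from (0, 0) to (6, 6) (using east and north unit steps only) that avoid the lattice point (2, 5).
Number of paths = 819

Total paths from (0, 0) to (6, 6): C(12, 6) = 924. Paths through (2, 5): (paths (0, 0) → (2, 5)) × (paths (2, 5) → (6, 6)) = C(7, 2) · C(5, 4) = 21 · 5 = 105. Avoidance count = 924 − 105 = 819.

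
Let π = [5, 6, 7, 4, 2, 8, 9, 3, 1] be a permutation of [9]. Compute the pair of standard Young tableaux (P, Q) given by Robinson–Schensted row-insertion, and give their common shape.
P = [1, 3, 7, 8, 9] / [2, 6] / [4] / [5];  Q = [1, 2, 3, 6, 7] / [4, 8] / [5] / [9];  common shape = (5, 2, 1, 1)

Row-insert the values π_1, π_2, … into P one at a time, bumping the leftmost entry strictly greater than the inserted value down to the next row. The recording tableau Q records, in position (i, j), the step at which that cell was added to P.
  Insert 5 (step 1): P = [5];  Q = [1]
  Insert 6 (step 2): P = [5, 6];  Q = [1, 2]
  Insert 7 (step 3): P = [5, 6, 7];  Q = [1, 2, 3]
  Insert 4 (step 4): P = [4, 6, 7] / [5];  Q = [1, 2, 3] / [4]
  Insert 2 (step 5): P = [2, 6, 7] / [4] / [5];  Q = [1, 2, 3] / [4] / [5]
  Insert 8 (step 6): P = [2, 6, 7, 8] / [4] / [5];  Q = [1, 2, 3, 6] / [4] / [5]
  Insert 9 (step 7): P = [2, 6, 7, 8, 9] / [4] / [5];  Q = [1, 2, 3, 6, 7] / [4] / [5]
  Insert 3 (step 8): P = [2, 3, 7, 8, 9] / [4, 6] / [5];  Q = [1, 2, 3, 6, 7] / [4, 8] / [5]
  Insert 1 (step 9): P = [1, 3, 7, 8, 9] / [2, 6] / [4] / [5];  Q = [1, 2, 3, 6, 7] / [4, 8] / [5] / [9]
Final shape: (5, 2, 1, 1).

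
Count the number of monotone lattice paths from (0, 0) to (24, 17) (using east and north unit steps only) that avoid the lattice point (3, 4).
Number of paths = 119105048850

Total paths from (0, 0) to (24, 17): C(41, 24) = 151584480450. Paths through (3, 4): (paths (0, 0) → (3, 4)) × (paths (3, 4) → (24, 17)) = C(7, 3) · C(34, 21) = 35 · 927983760 = 32479431600. Avoidance count = 151584480450 − 32479431600 = 119105048850.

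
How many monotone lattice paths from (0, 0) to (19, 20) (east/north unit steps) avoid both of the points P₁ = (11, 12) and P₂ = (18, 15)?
Number of paths = 46272566790

Inclusion–exclusion. Total paths: C(39, 19) = 68923264410. Through P₁: C(23, 11)·C(16, 8) = 17401243860. Through P₂: C(33, 18)·C(6, 1) = 6222949920. Since P₁ is strictly southwest of P₂, a monotone path through both must visit P₁ then P₂; paths through both = C(23, 11)·C(10, 7)·C(6, 1) = 973496160. Avoid both = 68923264410 − 17401243860 − 6222949920 + 973496160 = 46272566790.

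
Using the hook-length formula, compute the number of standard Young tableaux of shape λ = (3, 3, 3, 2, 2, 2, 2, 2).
# SYT of shape (3, 3, 3, 2, 2, 2, 2, 2) = 646646

Hook-length formula: f^λ = n! / Π hook(c), product over all cells c of the Young diagram. For λ = (3, 3, 3, 2, 2, 2, 2, 2), n = 19 boxes. Hook lengths by row (left-to-right, top-to-bottom): [10, 9, 3]; [9, 8, 2]; [8, 7, 1]; [6, 5]; [5, 4]; [4, 3]; [3, 2]; [2, 1]. Product of hooks = 188116992000. So f^λ = 19! / 188116992000 = 121645100408832000 / 188116992000 = 646646.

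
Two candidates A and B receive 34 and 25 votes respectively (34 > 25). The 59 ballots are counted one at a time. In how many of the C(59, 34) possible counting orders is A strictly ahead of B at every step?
Strict-lead orderings = 4619594057037687

Total orderings of the 59 votes with 34 for A: C(59, 34) = 30284005485024837. By the Bertrand ballot formula (Cycle Lemma / reflection principle), the number of orderings in which A is strictly ahead of B throughout is (p − q)/(p + q) · C(p + q, p) = (34 − 25)/(34 + 25) · 30284005485024837 = 4619594057037687.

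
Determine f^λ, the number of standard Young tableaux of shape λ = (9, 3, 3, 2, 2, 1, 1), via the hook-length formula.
# SYT of shape (9, 3, 3, 2, 2, 1, 1) = 244432188

Hook-length formula: f^λ = n! / Π hook(c), product over all cells c of the Young diagram. For λ = (9, 3, 3, 2, 2, 1, 1), n = 21 boxes. Hook lengths by row (left-to-right, top-to-bottom): [15, 12, 9, 6, 5, 4, 3, 2, 1]; [8, 5, 2]; [7, 4, 1]; [5, 2]; [4, 1]; [2]; [1]. Product of hooks = 209018880000. So f^λ = 21! / 209018880000 = 51090942171709440000 / 209018880000 = 244432188.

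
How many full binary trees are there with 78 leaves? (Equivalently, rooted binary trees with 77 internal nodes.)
C_77 = 18793142726809884575211361279087545193250040

These full binary trees are counted by the Catalan number C_n = (1/(n + 1)) · C(2n, n). For n = 77: C_77 = (1/78) · C(154, 77) = 1465865132691170996866486179768828525073503120/78 = 18793142726809884575211361279087545193250040.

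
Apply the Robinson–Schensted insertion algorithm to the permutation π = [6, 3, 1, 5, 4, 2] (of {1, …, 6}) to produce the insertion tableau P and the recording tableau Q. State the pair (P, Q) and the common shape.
P = [1, 2] / [3, 4] / [5] / [6];  Q = [1, 4] / [2, 5] / [3] / [6];  common shape = (2, 2, 1, 1)

Row-insert the values π_1, π_2, … into P one at a time, bumping the leftmost entry strictly greater than the inserted value down to the next row. The recording tableau Q records, in position (i, j), the step at which that cell was added to P.
  Insert 6 (step 1): P = [6];  Q = [1]
  Insert 3 (step 2): P = [3] / [6];  Q = [1] / [2]
  Insert 1 (step 3): P = [1] / [3] / [6];  Q = [1] / [2] / [3]
  Insert 5 (step 4): P = [1, 5] / [3] / [6];  Q = [1, 4] / [2] / [3]
  Insert 4 (step 5): P = [1, 4] / [3, 5] / [6];  Q = [1, 4] / [2, 5] / [3]
  Insert 2 (step 6): P = [1, 2] / [3, 4] / [5] / [6];  Q = [1, 4] / [2, 5] / [3] / [6]
Final shape: (2, 2, 1, 1).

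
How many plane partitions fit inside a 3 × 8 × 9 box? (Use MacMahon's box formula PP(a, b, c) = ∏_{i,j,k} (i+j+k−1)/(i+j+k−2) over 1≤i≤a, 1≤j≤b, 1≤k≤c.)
PP(3, 8, 9) = 198520691512

Evaluate the triple product over i = 1..3, j = 1..8, k = 1..9. The factors are (2/1) · (3/2) · (4/3) · (5/4) · (6/5) · (7/6) · (8/7) · (9/8) · … (216 factors total). The numerators and denominators telescope so the product is an integer; carrying out the multiplication exactly gives PP(3, 8, 9) = 198520691512.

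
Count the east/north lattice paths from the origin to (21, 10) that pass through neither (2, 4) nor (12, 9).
Number of paths = 39206815

Inclusion–exclusion. Total paths: C(31, 21) = 44352165. Through P₁: C(6, 2)·C(25, 19) = 2656500. Through P₂: C(21, 12)·C(10, 9) = 2939300. Since P₁ is strictly southwest of P₂, a monotone path through both must visit P₁ then P₂; paths through both = C(6, 2)·C(15, 10)·C(10, 9) = 450450. Avoid both = 44352165 − 2656500 − 2939300 + 450450 = 39206815.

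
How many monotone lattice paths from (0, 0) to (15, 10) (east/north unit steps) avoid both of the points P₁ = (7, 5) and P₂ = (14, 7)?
Number of paths = 1898384

Inclusion–exclusion. Total paths: C(25, 15) = 3268760. Through P₁: C(12, 7)·C(13, 8) = 1019304. Through P₂: C(21, 14)·C(4, 1) = 465120. Since P₁ is strictly southwest of P₂, a monotone path through both must visit P₁ then P₂; paths through both = C(12, 7)·C(9, 7)·C(4, 1) = 114048. Avoid both = 3268760 − 1019304 − 465120 + 114048 = 1898384.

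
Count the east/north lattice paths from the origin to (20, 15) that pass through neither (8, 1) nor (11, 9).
Number of paths = 2327816485

Inclusion–exclusion. Total paths: C(35, 20) = 3247943160. Through P₁: C(9, 8)·C(26, 12) = 86919300. Through P₂: C(20, 11)·C(15, 9) = 840639800. Since P₁ is strictly southwest of P₂, a monotone path through both must visit P₁ then P₂; paths through both = C(9, 8)·C(11, 3)·C(15, 9) = 7432425. Avoid both = 3247943160 − 86919300 − 840639800 + 7432425 = 2327816485.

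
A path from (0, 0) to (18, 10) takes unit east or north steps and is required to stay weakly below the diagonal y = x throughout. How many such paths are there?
Number of paths = 6216210

By the reflection principle (André's argument), the number of monotone paths to (18, 10) with n ≤ m that never go above y = x is C(28, 18) − C(28, 19) = 13123110 − 6906900 = 6216210.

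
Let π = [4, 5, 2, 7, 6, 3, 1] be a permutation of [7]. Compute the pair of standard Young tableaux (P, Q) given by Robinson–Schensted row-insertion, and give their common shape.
P = [1, 3, 6] / [2, 5] / [4] / [7];  Q = [1, 2, 4] / [3, 5] / [6] / [7];  common shape = (3, 2, 1, 1)

Row-insert the values π_1, π_2, … into P one at a time, bumping the leftmost entry strictly greater than the inserted value down to the next row. The recording tableau Q records, in position (i, j), the step at which that cell was added to P.
  Insert 4 (step 1): P = [4];  Q = [1]
  Insert 5 (step 2): P = [4, 5];  Q = [1, 2]
  Insert 2 (step 3): P = [2, 5] / [4];  Q = [1, 2] / [3]
  Insert 7 (step 4): P = [2, 5, 7] / [4];  Q = [1, 2, 4] / [3]
  Insert 6 (step 5): P = [2, 5, 6] / [4, 7];  Q = [1, 2, 4] / [3, 5]
  Insert 3 (step 6): P = [2, 3, 6] / [4, 5] / [7];  Q = [1, 2, 4] / [3, 5] / [6]
  Insert 1 (step 7): P = [1, 3, 6] / [2, 5] / [4] / [7];  Q = [1, 2, 4] / [3, 5] / [6] / [7]
Final shape: (3, 2, 1, 1).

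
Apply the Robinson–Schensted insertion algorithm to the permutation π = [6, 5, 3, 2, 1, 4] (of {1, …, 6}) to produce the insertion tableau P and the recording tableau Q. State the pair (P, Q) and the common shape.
P = [1, 4] / [2] / [3] / [5] / [6];  Q = [1, 6] / [2] / [3] / [4] / [5];  common shape = (2, 1, 1, 1, 1)

Row-insert the values π_1, π_2, … into P one at a time, bumping the leftmost entry strictly greater than the inserted value down to the next row. The recording tableau Q records, in position (i, j), the step at which that cell was added to P.
  Insert 6 (step 1): P = [6];  Q = [1]
  Insert 5 (step 2): P = [5] / [6];  Q = [1] / [2]
  Insert 3 (step 3): P = [3] / [5] / [6];  Q = [1] / [2] / [3]
  Insert 2 (step 4): P = [2] / [3] / [5] / [6];  Q = [1] / [2] / [3] / [4]
  Insert 1 (step 5): P = [1] / [2] / [3] / [5] / [6];  Q = [1] / [2] / [3] / [4] / [5]
  Insert 4 (step 6): P = [1, 4] / [2] / [3] / [5] / [6];  Q = [1, 6] / [2] / [3] / [4] / [5]
Final shape: (2, 1, 1, 1, 1).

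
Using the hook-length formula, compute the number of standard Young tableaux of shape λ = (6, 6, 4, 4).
# SYT of shape (6, 6, 4, 4) = 13856700

Hook-length formula: f^λ = n! / Π hook(c), product over all cells c of the Young diagram. For λ = (6, 6, 4, 4), n = 20 boxes. Hook lengths by row (left-to-right, top-to-bottom): [9, 8, 7, 6, 3, 2]; [8, 7, 6, 5, 2, 1]; [5, 4, 3, 2]; [4, 3, 2, 1]. Product of hooks = 175575859200. So f^λ = 20! / 175575859200 = 2432902008176640000 / 175575859200 = 13856700.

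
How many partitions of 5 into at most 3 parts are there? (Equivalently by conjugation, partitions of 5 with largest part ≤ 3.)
p(5, parts ≤ 3) = 5

Partitions of 5 with all parts ≤ 3: 3+2, 3+1+1, 2+2+1, 2+1+1+1, 1+1+1+1+1. Count = 5.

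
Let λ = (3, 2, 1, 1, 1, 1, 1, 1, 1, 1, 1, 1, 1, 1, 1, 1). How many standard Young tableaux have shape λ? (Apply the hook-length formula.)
# SYT of shape (3, 2, 1, 1, 1, 1, 1, 1, 1, 1, 1, 1, 1, 1, 1, 1) = 1615

Hook-length formula: f^λ = n! / Π hook(c), product over all cells c of the Young diagram. For λ = (3, 2, 1, 1, 1, 1, 1, 1, 1, 1, 1, 1, 1, 1, 1, 1), n = 19 boxes. Hook lengths by row (left-to-right, top-to-bottom): [18, 3, 1]; [16, 1]; [14]; [13]; [12]; [11]; [10]; [9]; [8]; [7]; [6]; [5]; [4]; [3]; [2]; [1]. Product of hooks = 75322043596800. So f^λ = 19! / 75322043596800 = 121645100408832000 / 75322043596800 = 1615.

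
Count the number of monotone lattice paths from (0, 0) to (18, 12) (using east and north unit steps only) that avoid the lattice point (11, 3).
Number of paths = 82329065

Total paths from (0, 0) to (18, 12): C(30, 18) = 86493225. Paths through (11, 3): (paths (0, 0) → (11, 3)) × (paths (11, 3) → (18, 12)) = C(14, 11) · C(16, 7) = 364 · 11440 = 4164160. Avoidance count = 86493225 − 4164160 = 82329065.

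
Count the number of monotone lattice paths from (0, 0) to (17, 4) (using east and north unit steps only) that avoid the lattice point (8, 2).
Number of paths = 3510

Total paths from (0, 0) to (17, 4): C(21, 17) = 5985. Paths through (8, 2): (paths (0, 0) → (8, 2)) × (paths (8, 2) → (17, 4)) = C(10, 8) · C(11, 9) = 45 · 55 = 2475. Avoidance count = 5985 − 2475 = 3510.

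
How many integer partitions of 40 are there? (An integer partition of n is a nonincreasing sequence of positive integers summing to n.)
p(40) = 37338

Compute p(n) via the recurrence p(n, m) = p(n, m−1) + p(n−m, m), where p(n, m) counts partitions of n with all parts ≤ m and p(n) = p(n, n). The base cases are p(0, m) = 1 and p(n, 0) = 0 for n > 0. Filling the table yields p(40) = 37338. (Euler's pentagonal recurrence is an alternative.)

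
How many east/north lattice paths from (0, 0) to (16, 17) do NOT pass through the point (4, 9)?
Number of paths = 1076734560

Total paths from (0, 0) to (16, 17): C(33, 16) = 1166803110. Paths through (4, 9): (paths (0, 0) → (4, 9)) × (paths (4, 9) → (16, 17)) = C(13, 4) · C(20, 12) = 715 · 125970 = 90068550. Avoidance count = 1166803110 − 90068550 = 1076734560.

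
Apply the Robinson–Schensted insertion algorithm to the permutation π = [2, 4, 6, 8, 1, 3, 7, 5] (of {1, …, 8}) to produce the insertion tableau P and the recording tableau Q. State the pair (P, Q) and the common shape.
P = [1, 3, 5, 7] / [2, 4, 6] / [8];  Q = [1, 2, 3, 4] / [5, 6, 7] / [8];  common shape = (4, 3, 1)

Row-insert the values π_1, π_2, … into P one at a time, bumping the leftmost entry strictly greater than the inserted value down to the next row. The recording tableau Q records, in position (i, j), the step at which that cell was added to P.
  Insert 2 (step 1): P = [2];  Q = [1]
  Insert 4 (step 2): P = [2, 4];  Q = [1, 2]
  Insert 6 (step 3): P = [2, 4, 6];  Q = [1, 2, 3]
  Insert 8 (step 4): P = [2, 4, 6, 8];  Q = [1, 2, 3, 4]
  Insert 1 (step 5): P = [1, 4, 6, 8] / [2];  Q = [1, 2, 3, 4] / [5]
  Insert 3 (step 6): P = [1, 3, 6, 8] / [2, 4];  Q = [1, 2, 3, 4] / [5, 6]
  Insert 7 (step 7): P = [1, 3, 6, 7] / [2, 4, 8];  Q = [1, 2, 3, 4] / [5, 6, 7]
  Insert 5 (step 8): P = [1, 3, 5, 7] / [2, 4, 6] / [8];  Q = [1, 2, 3, 4] / [5, 6, 7] / [8]
Final shape: (4, 3, 1).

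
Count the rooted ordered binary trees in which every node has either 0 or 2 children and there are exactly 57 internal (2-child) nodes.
C_57 = 26700952856774851904245220912664

These full binary trees are counted by the Catalan number C_n = (1/(n + 1)) · C(2n, n). For n = 57: C_57 = (1/58) · C(114, 57) = 1548655265692941410446222812934512/58 = 26700952856774851904245220912664.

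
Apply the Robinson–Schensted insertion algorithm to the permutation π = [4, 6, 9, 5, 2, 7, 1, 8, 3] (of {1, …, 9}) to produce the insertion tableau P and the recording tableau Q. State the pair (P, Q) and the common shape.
P = [1, 3, 7, 8] / [2, 5] / [4, 9] / [6];  Q = [1, 2, 3, 8] / [4, 6] / [5, 9] / [7];  common shape = (4, 2, 2, 1)

Row-insert the values π_1, π_2, … into P one at a time, bumping the leftmost entry strictly greater than the inserted value down to the next row. The recording tableau Q records, in position (i, j), the step at which that cell was added to P.
  Insert 4 (step 1): P = [4];  Q = [1]
  Insert 6 (step 2): P = [4, 6];  Q = [1, 2]
  Insert 9 (step 3): P = [4, 6, 9];  Q = [1, 2, 3]
  Insert 5 (step 4): P = [4, 5, 9] / [6];  Q = [1, 2, 3] / [4]
  Insert 2 (step 5): P = [2, 5, 9] / [4] / [6];  Q = [1, 2, 3] / [4] / [5]
  Insert 7 (step 6): P = [2, 5, 7] / [4, 9] / [6];  Q = [1, 2, 3] / [4, 6] / [5]
  Insert 1 (step 7): P = [1, 5, 7] / [2, 9] / [4] / [6];  Q = [1, 2, 3] / [4, 6] / [5] / [7]
  Insert 8 (step 8): P = [1, 5, 7, 8] / [2, 9] / [4] / [6];  Q = [1, 2, 3, 8] / [4, 6] / [5] / [7]
  Insert 3 (step 9): P = [1, 3, 7, 8] / [2, 5] / [4, 9] / [6];  Q = [1, 2, 3, 8] / [4, 6] / [5, 9] / [7]
Final shape: (4, 2, 2, 1).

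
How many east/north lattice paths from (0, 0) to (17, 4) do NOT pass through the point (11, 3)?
Number of paths = 3437

Total paths from (0, 0) to (17, 4): C(21, 17) = 5985. Paths through (11, 3): (paths (0, 0) → (11, 3)) × (paths (11, 3) → (17, 4)) = C(14, 11) · C(7, 6) = 364 · 7 = 2548. Avoidance count = 5985 − 2548 = 3437.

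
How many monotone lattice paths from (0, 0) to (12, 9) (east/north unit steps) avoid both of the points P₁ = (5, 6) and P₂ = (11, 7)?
Number of paths = 152720

Inclusion–exclusion. Total paths: C(21, 12) = 293930. Through P₁: C(11, 5)·C(10, 7) = 55440. Through P₂: C(18, 11)·C(3, 1) = 95472. Since P₁ is strictly southwest of P₂, a monotone path through both must visit P₁ then P₂; paths through both = C(11, 5)·C(7, 6)·C(3, 1) = 9702. Avoid both = 293930 − 55440 − 95472 + 9702 = 152720.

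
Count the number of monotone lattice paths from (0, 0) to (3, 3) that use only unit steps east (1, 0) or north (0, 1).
Number of paths = 20

A monotone lattice path from (0, 0) to (3, 3) consists of 3 east steps and 3 north steps in some order, so it is determined by which 3 of the 6 steps are east. The count is C(6, 3) = 20.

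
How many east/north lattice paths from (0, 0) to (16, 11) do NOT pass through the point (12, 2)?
Number of paths = 12972830

Total paths from (0, 0) to (16, 11): C(27, 16) = 13037895. Paths through (12, 2): (paths (0, 0) → (12, 2)) × (paths (12, 2) → (16, 11)) = C(14, 12) · C(13, 4) = 91 · 715 = 65065. Avoidance count = 13037895 − 65065 = 12972830.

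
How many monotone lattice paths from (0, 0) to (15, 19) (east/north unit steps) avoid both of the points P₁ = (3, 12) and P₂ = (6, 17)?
Number of paths = 1828890295

Inclusion–exclusion. Total paths: C(34, 15) = 1855967520. Through P₁: C(15, 3)·C(19, 12) = 22926540. Through P₂: C(23, 6)·C(11, 9) = 5552085. Since P₁ is strictly southwest of P₂, a monotone path through both must visit P₁ then P₂; paths through both = C(15, 3)·C(8, 3)·C(11, 9) = 1401400. Avoid both = 1855967520 − 22926540 − 5552085 + 1401400 = 1828890295.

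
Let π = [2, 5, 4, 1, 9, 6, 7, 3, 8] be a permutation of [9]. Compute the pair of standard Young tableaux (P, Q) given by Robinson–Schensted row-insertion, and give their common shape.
P = [1, 3, 6, 7, 8] / [2, 4] / [5, 9];  Q = [1, 2, 5, 7, 9] / [3, 6] / [4, 8];  common shape = (5, 2, 2)

Row-insert the values π_1, π_2, … into P one at a time, bumping the leftmost entry strictly greater than the inserted value down to the next row. The recording tableau Q records, in position (i, j), the step at which that cell was added to P.
  Insert 2 (step 1): P = [2];  Q = [1]
  Insert 5 (step 2): P = [2, 5];  Q = [1, 2]
  Insert 4 (step 3): P = [2, 4] / [5];  Q = [1, 2] / [3]
  Insert 1 (step 4): P = [1, 4] / [2] / [5];  Q = [1, 2] / [3] / [4]
  Insert 9 (step 5): P = [1, 4, 9] / [2] / [5];  Q = [1, 2, 5] / [3] / [4]
  Insert 6 (step 6): P = [1, 4, 6] / [2, 9] / [5];  Q = [1, 2, 5] / [3, 6] / [4]
  Insert 7 (step 7): P = [1, 4, 6, 7] / [2, 9] / [5];  Q = [1, 2, 5, 7] / [3, 6] / [4]
  Insert 3 (step 8): P = [1, 3, 6, 7] / [2, 4] / [5, 9];  Q = [1, 2, 5, 7] / [3, 6] / [4, 8]
  Insert 8 (step 9): P = [1, 3, 6, 7, 8] / [2, 4] / [5, 9];  Q = [1, 2, 5, 7, 9] / [3, 6] / [4, 8]
Final shape: (5, 2, 2).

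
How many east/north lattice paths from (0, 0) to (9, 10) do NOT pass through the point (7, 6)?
Number of paths = 66638

Total paths from (0, 0) to (9, 10): C(19, 9) = 92378. Paths through (7, 6): (paths (0, 0) → (7, 6)) × (paths (7, 6) → (9, 10)) = C(13, 7) · C(6, 2) = 1716 · 15 = 25740. Avoidance count = 92378 − 25740 = 66638.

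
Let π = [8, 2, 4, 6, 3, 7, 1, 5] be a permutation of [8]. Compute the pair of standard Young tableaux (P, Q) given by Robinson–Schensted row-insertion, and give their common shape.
P = [1, 3, 5, 7] / [2, 6] / [4] / [8];  Q = [1, 3, 4, 6] / [2, 8] / [5] / [7];  common shape = (4, 2, 1, 1)

Row-insert the values π_1, π_2, … into P one at a time, bumping the leftmost entry strictly greater than the inserted value down to the next row. The recording tableau Q records, in position (i, j), the step at which that cell was added to P.
  Insert 8 (step 1): P = [8];  Q = [1]
  Insert 2 (step 2): P = [2] / [8];  Q = [1] / [2]
  Insert 4 (step 3): P = [2, 4] / [8];  Q = [1, 3] / [2]
  Insert 6 (step 4): P = [2, 4, 6] / [8];  Q = [1, 3, 4] / [2]
  Insert 3 (step 5): P = [2, 3, 6] / [4] / [8];  Q = [1, 3, 4] / [2] / [5]
  Insert 7 (step 6): P = [2, 3, 6, 7] / [4] / [8];  Q = [1, 3, 4, 6] / [2] / [5]
  Insert 1 (step 7): P = [1, 3, 6, 7] / [2] / [4] / [8];  Q = [1, 3, 4, 6] / [2] / [5] / [7]
  Insert 5 (step 8): P = [1, 3, 5, 7] / [2, 6] / [4] / [8];  Q = [1, 3, 4, 6] / [2, 8] / [5] / [7]
Final shape: (4, 2, 1, 1).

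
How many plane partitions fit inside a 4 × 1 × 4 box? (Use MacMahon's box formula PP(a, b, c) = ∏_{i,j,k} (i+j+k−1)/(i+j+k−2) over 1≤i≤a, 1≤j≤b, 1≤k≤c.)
PP(4, 1, 4) = 70

Evaluate the triple product over i = 1..4, j = 1..1, k = 1..4. The factors are (2/1) · (3/2) · (4/3) · (5/4) · (3/2) · (4/3) · (5/4) · (6/5) · … (16 factors total). The numerators and denominators telescope so the product is an integer; carrying out the multiplication exactly gives PP(4, 1, 4) = 70.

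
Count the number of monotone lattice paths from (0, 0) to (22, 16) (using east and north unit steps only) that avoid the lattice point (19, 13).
Number of paths = 15292502430

Total paths from (0, 0) to (22, 16): C(38, 22) = 22239974430. Paths through (19, 13): (paths (0, 0) → (19, 13)) × (paths (19, 13) → (22, 16)) = C(32, 19) · C(6, 3) = 347373600 · 20 = 6947472000. Avoidance count = 22239974430 − 6947472000 = 15292502430.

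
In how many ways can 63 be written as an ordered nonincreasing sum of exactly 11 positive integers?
p(63, 11 parts) = 103226

Partitions of n into exactly k parts are in bijection with partitions of n − k into at most k parts (subtract 1 from each part). So p(63, exactly 11) = p(52, parts ≤ 11). Computing via the recurrence p(m, j) = p(m, j−1) + p(m−j, j) gives 103226.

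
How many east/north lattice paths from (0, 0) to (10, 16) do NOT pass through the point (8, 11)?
Number of paths = 3724513

Total paths from (0, 0) to (10, 16): C(26, 10) = 5311735. Paths through (8, 11): (paths (0, 0) → (8, 11)) × (paths (8, 11) → (10, 16)) = C(19, 8) · C(7, 2) = 75582 · 21 = 1587222. Avoidance count = 5311735 − 1587222 = 3724513.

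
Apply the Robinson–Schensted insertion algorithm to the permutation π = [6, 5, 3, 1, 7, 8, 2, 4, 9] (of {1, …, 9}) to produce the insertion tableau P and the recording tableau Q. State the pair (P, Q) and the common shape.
P = [1, 2, 4, 9] / [3, 7, 8] / [5] / [6];  Q = [1, 5, 6, 9] / [2, 7, 8] / [3] / [4];  common shape = (4, 3, 1, 1)

Row-insert the values π_1, π_2, … into P one at a time, bumping the leftmost entry strictly greater than the inserted value down to the next row. The recording tableau Q records, in position (i, j), the step at which that cell was added to P.
  Insert 6 (step 1): P = [6];  Q = [1]
  Insert 5 (step 2): P = [5] / [6];  Q = [1] / [2]
  Insert 3 (step 3): P = [3] / [5] / [6];  Q = [1] / [2] / [3]
  Insert 1 (step 4): P = [1] / [3] / [5] / [6];  Q = [1] / [2] / [3] / [4]
  Insert 7 (step 5): P = [1, 7] / [3] / [5] / [6];  Q = [1, 5] / [2] / [3] / [4]
  Insert 8 (step 6): P = [1, 7, 8] / [3] / [5] / [6];  Q = [1, 5, 6] / [2] / [3] / [4]
  Insert 2 (step 7): P = [1, 2, 8] / [3, 7] / [5] / [6];  Q = [1, 5, 6] / [2, 7] / [3] / [4]
  Insert 4 (step 8): P = [1, 2, 4] / [3, 7, 8] / [5] / [6];  Q = [1, 5, 6] / [2, 7, 8] / [3] / [4]
  Insert 9 (step 9): P = [1, 2, 4, 9] / [3, 7, 8] / [5] / [6];  Q = [1, 5, 6, 9] / [2, 7, 8] / [3] / [4]
Final shape: (4, 3, 1, 1).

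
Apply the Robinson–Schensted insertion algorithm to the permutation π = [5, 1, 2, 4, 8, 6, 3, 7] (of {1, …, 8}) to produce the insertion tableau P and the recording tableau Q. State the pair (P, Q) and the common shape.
P = [1, 2, 3, 6, 7] / [4, 8] / [5];  Q = [1, 3, 4, 5, 8] / [2, 6] / [7];  common shape = (5, 2, 1)

Row-insert the values π_1, π_2, … into P one at a time, bumping the leftmost entry strictly greater than the inserted value down to the next row. The recording tableau Q records, in position (i, j), the step at which that cell was added to P.
  Insert 5 (step 1): P = [5];  Q = [1]
  Insert 1 (step 2): P = [1] / [5];  Q = [1] / [2]
  Insert 2 (step 3): P = [1, 2] / [5];  Q = [1, 3] / [2]
  Insert 4 (step 4): P = [1, 2, 4] / [5];  Q = [1, 3, 4] / [2]
  Insert 8 (step 5): P = [1, 2, 4, 8] / [5];  Q = [1, 3, 4, 5] / [2]
  Insert 6 (step 6): P = [1, 2, 4, 6] / [5, 8];  Q = [1, 3, 4, 5] / [2, 6]
  Insert 3 (step 7): P = [1, 2, 3, 6] / [4, 8] / [5];  Q = [1, 3, 4, 5] / [2, 6] / [7]
  Insert 7 (step 8): P = [1, 2, 3, 6, 7] / [4, 8] / [5];  Q = [1, 3, 4, 5, 8] / [2, 6] / [7]
Final shape: (5, 2, 1).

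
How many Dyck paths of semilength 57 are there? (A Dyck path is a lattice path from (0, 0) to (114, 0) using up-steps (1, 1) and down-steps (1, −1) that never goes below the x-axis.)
C_57 = 26700952856774851904245220912664

These Dyck paths are counted by the Catalan number C_n = (1/(n + 1)) · C(2n, n). For n = 57: C_57 = (1/58) · C(114, 57) = 1548655265692941410446222812934512/58 = 26700952856774851904245220912664.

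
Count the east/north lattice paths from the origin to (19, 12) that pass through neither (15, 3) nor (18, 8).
Number of paths = 132954190

Inclusion–exclusion. Total paths: C(31, 19) = 141120525. Through P₁: C(18, 15)·C(13, 4) = 583440. Through P₂: C(26, 18)·C(5, 1) = 7811375. Since P₁ is strictly southwest of P₂, a monotone path through both must visit P₁ then P₂; paths through both = C(18, 15)·C(8, 3)·C(5, 1) = 228480. Avoid both = 141120525 − 583440 − 7811375 + 228480 = 132954190.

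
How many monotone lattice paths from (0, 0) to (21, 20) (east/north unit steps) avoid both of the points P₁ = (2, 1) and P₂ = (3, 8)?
Number of paths = 150897601095

Inclusion–exclusion. Total paths: C(41, 21) = 269128937220. Through P₁: C(3, 2)·C(38, 19) = 106035791400. Through P₂: C(11, 3)·C(30, 18) = 14271382125. Since P₁ is strictly southwest of P₂, a monotone path through both must visit P₁ then P₂; paths through both = C(3, 2)·C(8, 1)·C(30, 18) = 2075837400. Avoid both = 269128937220 − 106035791400 − 14271382125 + 2075837400 = 150897601095.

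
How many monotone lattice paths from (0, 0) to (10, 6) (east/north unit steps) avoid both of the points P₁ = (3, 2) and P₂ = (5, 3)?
Number of paths = 3252

Inclusion–exclusion. Total paths: C(16, 10) = 8008. Through P₁: C(5, 3)·C(11, 7) = 3300. Through P₂: C(8, 5)·C(8, 5) = 3136. Since P₁ is strictly southwest of P₂, a monotone path through both must visit P₁ then P₂; paths through both = C(5, 3)·C(3, 2)·C(8, 5) = 1680. Avoid both = 8008 − 3300 − 3136 + 1680 = 3252.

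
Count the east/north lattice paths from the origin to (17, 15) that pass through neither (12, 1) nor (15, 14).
Number of paths = 332917116

Inclusion–exclusion. Total paths: C(32, 17) = 565722720. Through P₁: C(13, 12)·C(19, 5) = 151164. Through P₂: C(29, 15)·C(3, 2) = 232676280. Since P₁ is strictly southwest of P₂, a monotone path through both must visit P₁ then P₂; paths through both = C(13, 12)·C(16, 3)·C(3, 2) = 21840. Avoid both = 565722720 − 151164 − 232676280 + 21840 = 332917116.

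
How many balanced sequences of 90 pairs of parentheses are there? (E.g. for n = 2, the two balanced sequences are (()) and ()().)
C_90 = 1000134600800354781929399250536541864362461089950800

These balanced parentheses are counted by the Catalan number C_n = (1/(n + 1)) · C(2n, n). For n = 90: C_90 = (1/91) · C(180, 90) = 91012248672832285155575331798825309656983959185522800/91 = 1000134600800354781929399250536541864362461089950800.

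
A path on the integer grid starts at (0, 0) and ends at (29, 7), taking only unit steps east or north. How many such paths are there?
Number of paths = 8347680

A monotone lattice path from (0, 0) to (29, 7) consists of 29 east steps and 7 north steps in some order, so it is determined by which 29 of the 36 steps are east. The count is C(36, 29) = 8347680.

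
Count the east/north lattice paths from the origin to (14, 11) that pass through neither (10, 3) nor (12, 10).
Number of paths = 2406780

Inclusion–exclusion. Total paths: C(25, 14) = 4457400. Through P₁: C(13, 10)·C(12, 4) = 141570. Through P₂: C(22, 12)·C(3, 2) = 1939938. Since P₁ is strictly southwest of P₂, a monotone path through both must visit P₁ then P₂; paths through both = C(13, 10)·C(9, 2)·C(3, 2) = 30888. Avoid both = 4457400 − 141570 − 1939938 + 30888 = 2406780.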